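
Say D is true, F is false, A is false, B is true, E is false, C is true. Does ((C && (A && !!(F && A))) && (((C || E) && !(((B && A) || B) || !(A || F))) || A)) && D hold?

0

F && A = 0 && 0 = 0
!(F && A) = !0 = 1
!!(F && A) = !1 = 0
A && !!(F && A) = 0 && 0 = 0
C && (A && !!(F && A)) = 1 && 0 = 0
C || E = 1 || 0 = 1
B && A = 1 && 0 = 0
(B && A) || B = 0 || 1 = 1
A || F = 0 || 0 = 0
!(A || F) = !0 = 1
((B && A) || B) || !(A || F) = 1 || 1 = 1
!(((B && A) || B) || !(A || F)) = !1 = 0
(C || E) && !(((B && A) || B) || !(A || F)) = 1 && 0 = 0
((C || E) && !(((B && A) || B) || !(A || F))) || A = 0 || 0 = 0
(C && (A && !!(F && A))) && (((C || E) && !(((B && A) || B) || !(A || F))) || A) = 0 && 0 = 0
((C && (A && !!(F && A))) && (((C || E) && !(((B && A) || B) || !(A || F))) || A)) && D = 0 && 1 = 0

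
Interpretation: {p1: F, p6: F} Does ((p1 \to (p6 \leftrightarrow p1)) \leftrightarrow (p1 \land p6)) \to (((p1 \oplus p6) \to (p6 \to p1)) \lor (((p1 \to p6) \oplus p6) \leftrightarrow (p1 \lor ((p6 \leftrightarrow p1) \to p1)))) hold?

Substituting p1=F, p6=F:
p6 \leftrightarrow p1 = F \leftrightarrow F = T
p1 \to (p6 \leftrightarrow p1) = F \to T = T
p1 \land p6 = F \land F = F
(p1 \to (p6 \leftrightarrow p1)) \leftrightarrow (p1 \land p6) = T \leftrightarrow F = F
p1 \oplus p6 = F \oplus F = F
p6 \to p1 = F \to F = T
(p1 \oplus p6) \to (p6 \to p1) = F \to T = T
p1 \to p6 = F \to F = T
(p1 \to p6) \oplus p6 = T \oplus F = T
p6 \leftrightarrow p1 = F \leftrightarrow F = T
(p6 \leftrightarrow p1) \to p1 = T \to F = F
p1 \lor ((p6 \leftrightarrow p1) \to p1) = F \lor F = F
((p1 \to p6) \oplus p6) \leftrightarrow (p1 \lor ((p6 \leftrightarrow p1) \to p1)) = T \leftrightarrow F = F
((p1 \oplus p6) \to (p6 \to p1)) \lor (((p1 \to p6) \oplus p6) \leftrightarrow (p1 \lor ((p6 \leftrightarrow p1) \to p1))) = T \lor F = T
((p1 \to (p6 \leftrightarrow p1)) \leftrightarrow (p1 \land p6)) \to (((p1 \oplus p6) \to (p6 \to p1)) \lor (((p1 \to p6) \oplus p6) \leftrightarrow (p1 \lor ((p6 \leftrightarrow p1) \to p1)))) = F \to T = T

T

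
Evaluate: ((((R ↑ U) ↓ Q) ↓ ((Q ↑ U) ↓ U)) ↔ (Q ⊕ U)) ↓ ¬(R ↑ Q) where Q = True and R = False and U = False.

R ↑ U = False ↑ False = True
(R ↑ U) ↓ Q = True ↓ True = False
Q ↑ U = True ↑ False = True
(Q ↑ U) ↓ U = True ↓ False = False
((R ↑ U) ↓ Q) ↓ ((Q ↑ U) ↓ U) = False ↓ False = True
Q ⊕ U = True ⊕ False = True
(((R ↑ U) ↓ Q) ↓ ((Q ↑ U) ↓ U)) ↔ (Q ⊕ U) = True ↔ True = True
R ↑ Q = False ↑ True = True
¬(R ↑ Q) = ¬True = False
((((R ↑ U) ↓ Q) ↓ ((Q ↑ U) ↓ U)) ↔ (Q ⊕ U)) ↓ ¬(R ↑ Q) = True ↓ False = False

False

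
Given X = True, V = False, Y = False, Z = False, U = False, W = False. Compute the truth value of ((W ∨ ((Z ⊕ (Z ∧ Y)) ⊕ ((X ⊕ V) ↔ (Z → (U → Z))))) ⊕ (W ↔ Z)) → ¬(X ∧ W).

Substituting X=True, V=False, Y=False, Z=False, U=False, W=False:
Z ∧ Y = False ∧ False = False
Z ⊕ (Z ∧ Y) = False ⊕ False = False
X ⊕ V = True ⊕ False = True
U → Z = False → False = True
Z → (U → Z) = False → True = True
(X ⊕ V) ↔ (Z → (U → Z)) = True ↔ True = True
(Z ⊕ (Z ∧ Y)) ⊕ ((X ⊕ V) ↔ (Z → (U → Z))) = False ⊕ True = True
W ∨ ((Z ⊕ (Z ∧ Y)) ⊕ ((X ⊕ V) ↔ (Z → (U → Z)))) = False ∨ True = True
W ↔ Z = False ↔ False = True
(W ∨ ((Z ⊕ (Z ∧ Y)) ⊕ ((X ⊕ V) ↔ (Z → (U → Z))))) ⊕ (W ↔ Z) = True ⊕ True = False
X ∧ W = True ∧ False = False
¬(X ∧ W) = ¬False = True
((W ∨ ((Z ⊕ (Z ∧ Y)) ⊕ ((X ⊕ V) ↔ (Z → (U → Z))))) ⊕ (W ↔ Z)) → ¬(X ∧ W) = False → True = True

True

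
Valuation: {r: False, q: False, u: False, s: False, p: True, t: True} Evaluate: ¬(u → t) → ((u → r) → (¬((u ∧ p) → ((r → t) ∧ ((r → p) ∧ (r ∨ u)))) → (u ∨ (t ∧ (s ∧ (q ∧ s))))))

True

Substituting r=False, q=False, u=False, s=False, p=True, t=True:
u → t = False → True = True
¬(u → t) = ¬True = False
u → r = False → False = True
u ∧ p = False ∧ True = False
r → t = False → True = True
r → p = False → True = True
r ∨ u = False ∨ False = False
(r → p) ∧ (r ∨ u) = True ∧ False = False
(r → t) ∧ ((r → p) ∧ (r ∨ u)) = True ∧ False = False
(u ∧ p) → ((r → t) ∧ ((r → p) ∧ (r ∨ u))) = False → False = True
¬((u ∧ p) → ((r → t) ∧ ((r → p) ∧ (r ∨ u)))) = ¬True = False
q ∧ s = False ∧ False = False
s ∧ (q ∧ s) = False ∧ False = False
t ∧ (s ∧ (q ∧ s)) = True ∧ False = False
u ∨ (t ∧ (s ∧ (q ∧ s))) = False ∨ False = False
¬((u ∧ p) → ((r → t) ∧ ((r → p) ∧ (r ∨ u)))) → (u ∨ (t ∧ (s ∧ (q ∧ s)))) = False → False = True
(u → r) → (¬((u ∧ p) → ((r → t) ∧ ((r → p) ∧ (r ∨ u)))) → (u ∨ (t ∧ (s ∧ (q ∧ s))))) = True → True = True
¬(u → t) → ((u → r) → (¬((u ∧ p) → ((r → t) ∧ ((r → p) ∧ (r ∨ u)))) → (u ∨ (t ∧ (s ∧ (q ∧ s)))))) = False → True = True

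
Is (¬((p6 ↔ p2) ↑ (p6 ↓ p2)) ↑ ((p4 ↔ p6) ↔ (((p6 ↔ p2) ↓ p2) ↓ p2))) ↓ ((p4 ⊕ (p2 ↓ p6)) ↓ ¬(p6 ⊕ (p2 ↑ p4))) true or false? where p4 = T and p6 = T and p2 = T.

p6 ↔ p2 = T ↔ T = T
p6 ↓ p2 = T ↓ T = F
(p6 ↔ p2) ↑ (p6 ↓ p2) = T ↑ F = T
¬((p6 ↔ p2) ↑ (p6 ↓ p2)) = ¬T = F
p4 ↔ p6 = T ↔ T = T
p6 ↔ p2 = T ↔ T = T
(p6 ↔ p2) ↓ p2 = T ↓ T = F
((p6 ↔ p2) ↓ p2) ↓ p2 = F ↓ T = F
(p4 ↔ p6) ↔ (((p6 ↔ p2) ↓ p2) ↓ p2) = T ↔ F = F
¬((p6 ↔ p2) ↑ (p6 ↓ p2)) ↑ ((p4 ↔ p6) ↔ (((p6 ↔ p2) ↓ p2) ↓ p2)) = F ↑ F = T
p2 ↓ p6 = T ↓ T = F
p4 ⊕ (p2 ↓ p6) = T ⊕ F = T
p2 ↑ p4 = T ↑ T = F
p6 ⊕ (p2 ↑ p4) = T ⊕ F = T
¬(p6 ⊕ (p2 ↑ p4)) = ¬T = F
(p4 ⊕ (p2 ↓ p6)) ↓ ¬(p6 ⊕ (p2 ↑ p4)) = T ↓ F = F
(¬((p6 ↔ p2) ↑ (p6 ↓ p2)) ↑ ((p4 ↔ p6) ↔ (((p6 ↔ p2) ↓ p2) ↓ p2))) ↓ ((p4 ⊕ (p2 ↓ p6)) ↓ ¬(p6 ⊕ (p2 ↑ p4))) = T ↓ F = F

F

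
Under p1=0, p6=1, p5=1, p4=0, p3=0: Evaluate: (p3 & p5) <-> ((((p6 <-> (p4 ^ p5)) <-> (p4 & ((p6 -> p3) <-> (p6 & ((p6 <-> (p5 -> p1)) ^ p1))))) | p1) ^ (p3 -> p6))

p3 & p5 = 0 & 1 = 0
p4 ^ p5 = 0 ^ 1 = 1
p6 <-> (p4 ^ p5) = 1 <-> 1 = 1
p6 -> p3 = 1 -> 0 = 0
p5 -> p1 = 1 -> 0 = 0
p6 <-> (p5 -> p1) = 1 <-> 0 = 0
(p6 <-> (p5 -> p1)) ^ p1 = 0 ^ 0 = 0
p6 & ((p6 <-> (p5 -> p1)) ^ p1) = 1 & 0 = 0
(p6 -> p3) <-> (p6 & ((p6 <-> (p5 -> p1)) ^ p1)) = 0 <-> 0 = 1
p4 & ((p6 -> p3) <-> (p6 & ((p6 <-> (p5 -> p1)) ^ p1))) = 0 & 1 = 0
(p6 <-> (p4 ^ p5)) <-> (p4 & ((p6 -> p3) <-> (p6 & ((p6 <-> (p5 -> p1)) ^ p1)))) = 1 <-> 0 = 0
((p6 <-> (p4 ^ p5)) <-> (p4 & ((p6 -> p3) <-> (p6 & ((p6 <-> (p5 -> p1)) ^ p1))))) | p1 = 0 | 0 = 0
p3 -> p6 = 0 -> 1 = 1
(((p6 <-> (p4 ^ p5)) <-> (p4 & ((p6 -> p3) <-> (p6 & ((p6 <-> (p5 -> p1)) ^ p1))))) | p1) ^ (p3 -> p6) = 0 ^ 1 = 1
(p3 & p5) <-> ((((p6 <-> (p4 ^ p5)) <-> (p4 & ((p6 -> p3) <-> (p6 & ((p6 <-> (p5 -> p1)) ^ p1))))) | p1) ^ (p3 -> p6)) = 0 <-> 1 = 0

0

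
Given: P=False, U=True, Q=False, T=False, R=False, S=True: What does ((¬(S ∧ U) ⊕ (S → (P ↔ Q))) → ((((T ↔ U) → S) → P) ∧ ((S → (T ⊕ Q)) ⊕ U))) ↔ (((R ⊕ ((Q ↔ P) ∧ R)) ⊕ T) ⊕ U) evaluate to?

S ∧ U = True ∧ True = True
¬(S ∧ U) = ¬True = False
P ↔ Q = False ↔ False = True
S → (P ↔ Q) = True → True = True
¬(S ∧ U) ⊕ (S → (P ↔ Q)) = False ⊕ True = True
T ↔ U = False ↔ True = False
(T ↔ U) → S = False → True = True
((T ↔ U) → S) → P = True → False = False
T ⊕ Q = False ⊕ False = False
S → (T ⊕ Q) = True → False = False
(S → (T ⊕ Q)) ⊕ U = False ⊕ True = True
(((T ↔ U) → S) → P) ∧ ((S → (T ⊕ Q)) ⊕ U) = False ∧ True = False
(¬(S ∧ U) ⊕ (S → (P ↔ Q))) → ((((T ↔ U) → S) → P) ∧ ((S → (T ⊕ Q)) ⊕ U)) = True → False = False
Q ↔ P = False ↔ False = True
(Q ↔ P) ∧ R = True ∧ False = False
R ⊕ ((Q ↔ P) ∧ R) = False ⊕ False = False
(R ⊕ ((Q ↔ P) ∧ R)) ⊕ T = False ⊕ False = False
((R ⊕ ((Q ↔ P) ∧ R)) ⊕ T) ⊕ U = False ⊕ True = True
((¬(S ∧ U) ⊕ (S → (P ↔ Q))) → ((((T ↔ U) → S) → P) ∧ ((S → (T ⊕ Q)) ⊕ U))) ↔ (((R ⊕ ((Q ↔ P) ∧ R)) ⊕ T) ⊕ U) = False ↔ True = False

False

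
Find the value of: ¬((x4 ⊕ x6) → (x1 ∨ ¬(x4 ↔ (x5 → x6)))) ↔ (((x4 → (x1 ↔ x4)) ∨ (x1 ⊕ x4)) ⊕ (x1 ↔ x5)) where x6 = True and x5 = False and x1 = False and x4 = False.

True

x4 ⊕ x6 = False ⊕ True = True
x5 → x6 = False → True = True
x4 ↔ (x5 → x6) = False ↔ True = False
¬(x4 ↔ (x5 → x6)) = ¬False = True
x1 ∨ ¬(x4 ↔ (x5 → x6)) = False ∨ True = True
(x4 ⊕ x6) → (x1 ∨ ¬(x4 ↔ (x5 → x6))) = True → True = True
¬((x4 ⊕ x6) → (x1 ∨ ¬(x4 ↔ (x5 → x6)))) = ¬True = False
x1 ↔ x4 = False ↔ False = True
x4 → (x1 ↔ x4) = False → True = True
x1 ⊕ x4 = False ⊕ False = False
(x4 → (x1 ↔ x4)) ∨ (x1 ⊕ x4) = True ∨ False = True
x1 ↔ x5 = False ↔ False = True
((x4 → (x1 ↔ x4)) ∨ (x1 ⊕ x4)) ⊕ (x1 ↔ x5) = True ⊕ True = False
¬((x4 ⊕ x6) → (x1 ∨ ¬(x4 ↔ (x5 → x6)))) ↔ (((x4 → (x1 ↔ x4)) ∨ (x1 ⊕ x4)) ⊕ (x1 ↔ x5)) = False ↔ False = True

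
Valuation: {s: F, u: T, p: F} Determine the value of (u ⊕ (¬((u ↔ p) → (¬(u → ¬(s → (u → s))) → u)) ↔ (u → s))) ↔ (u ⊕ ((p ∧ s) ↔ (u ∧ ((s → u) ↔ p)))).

T

u ↔ p = T ↔ F = F
u → s = T → F = F
s → (u → s) = F → F = T
¬(s → (u → s)) = ¬T = F
u → ¬(s → (u → s)) = T → F = F
¬(u → ¬(s → (u → s))) = ¬F = T
¬(u → ¬(s → (u → s))) → u = T → T = T
(u ↔ p) → (¬(u → ¬(s → (u → s))) → u) = F → T = T
¬((u ↔ p) → (¬(u → ¬(s → (u → s))) → u)) = ¬T = F
u → s = T → F = F
¬((u ↔ p) → (¬(u → ¬(s → (u → s))) → u)) ↔ (u → s) = F ↔ F = T
u ⊕ (¬((u ↔ p) → (¬(u → ¬(s → (u → s))) → u)) ↔ (u → s)) = T ⊕ T = F
p ∧ s = F ∧ F = F
s → u = F → T = T
(s → u) ↔ p = T ↔ F = F
u ∧ ((s → u) ↔ p) = T ∧ F = F
(p ∧ s) ↔ (u ∧ ((s → u) ↔ p)) = F ↔ F = T
u ⊕ ((p ∧ s) ↔ (u ∧ ((s → u) ↔ p))) = T ⊕ T = F
(u ⊕ (¬((u ↔ p) → (¬(u → ¬(s → (u → s))) → u)) ↔ (u → s))) ↔ (u ⊕ ((p ∧ s) ↔ (u ∧ ((s → u) ↔ p)))) = F ↔ F = T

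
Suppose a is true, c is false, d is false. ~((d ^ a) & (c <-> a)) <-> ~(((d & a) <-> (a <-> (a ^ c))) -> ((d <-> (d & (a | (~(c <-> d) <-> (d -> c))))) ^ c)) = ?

d ^ a = False ^ True = True
c <-> a = False <-> True = False
(d ^ a) & (c <-> a) = True & False = False
~((d ^ a) & (c <-> a)) = ~False = True
d & a = False & True = False
a ^ c = True ^ False = True
a <-> (a ^ c) = True <-> True = True
(d & a) <-> (a <-> (a ^ c)) = False <-> True = False
c <-> d = False <-> False = True
~(c <-> d) = ~True = False
d -> c = False -> False = True
~(c <-> d) <-> (d -> c) = False <-> True = False
a | (~(c <-> d) <-> (d -> c)) = True | False = True
d & (a | (~(c <-> d) <-> (d -> c))) = False & True = False
d <-> (d & (a | (~(c <-> d) <-> (d -> c)))) = False <-> False = True
(d <-> (d & (a | (~(c <-> d) <-> (d -> c))))) ^ c = True ^ False = True
((d & a) <-> (a <-> (a ^ c))) -> ((d <-> (d & (a | (~(c <-> d) <-> (d -> c))))) ^ c) = False -> True = True
~(((d & a) <-> (a <-> (a ^ c))) -> ((d <-> (d & (a | (~(c <-> d) <-> (d -> c))))) ^ c)) = ~True = False
~((d ^ a) & (c <-> a)) <-> ~(((d & a) <-> (a <-> (a ^ c))) -> ((d <-> (d & (a | (~(c <-> d) <-> (d -> c))))) ^ c)) = True <-> False = False

False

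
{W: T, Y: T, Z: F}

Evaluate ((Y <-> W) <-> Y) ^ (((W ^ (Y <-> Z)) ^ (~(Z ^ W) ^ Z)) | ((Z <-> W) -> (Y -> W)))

Y <-> W = T <-> T = T
(Y <-> W) <-> Y = T <-> T = T
Y <-> Z = T <-> F = F
W ^ (Y <-> Z) = T ^ F = T
Z ^ W = F ^ T = T
~(Z ^ W) = ~T = F
~(Z ^ W) ^ Z = F ^ F = F
(W ^ (Y <-> Z)) ^ (~(Z ^ W) ^ Z) = T ^ F = T
Z <-> W = F <-> T = F
Y -> W = T -> T = T
(Z <-> W) -> (Y -> W) = F -> T = T
((W ^ (Y <-> Z)) ^ (~(Z ^ W) ^ Z)) | ((Z <-> W) -> (Y -> W)) = T | T = T
((Y <-> W) <-> Y) ^ (((W ^ (Y <-> Z)) ^ (~(Z ^ W) ^ Z)) | ((Z <-> W) -> (Y -> W))) = T ^ T = F

F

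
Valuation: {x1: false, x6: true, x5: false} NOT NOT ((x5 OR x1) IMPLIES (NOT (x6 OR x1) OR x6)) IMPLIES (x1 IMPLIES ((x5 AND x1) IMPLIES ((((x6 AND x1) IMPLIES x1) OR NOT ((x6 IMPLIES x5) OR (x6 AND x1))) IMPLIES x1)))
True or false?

x5 OR x1 = false OR false = false
x6 OR x1 = true OR false = true
NOT (x6 OR x1) = NOT true = false
NOT (x6 OR x1) OR x6 = false OR true = true
(x5 OR x1) IMPLIES (NOT (x6 OR x1) OR x6) = false IMPLIES true = true
NOT ((x5 OR x1) IMPLIES (NOT (x6 OR x1) OR x6)) = NOT true = false
NOT NOT ((x5 OR x1) IMPLIES (NOT (x6 OR x1) OR x6)) = NOT false = true
x5 AND x1 = false AND false = false
x6 AND x1 = true AND false = false
(x6 AND x1) IMPLIES x1 = false IMPLIES false = true
x6 IMPLIES x5 = true IMPLIES false = false
x6 AND x1 = true AND false = false
(x6 IMPLIES x5) OR (x6 AND x1) = false OR false = false
NOT ((x6 IMPLIES x5) OR (x6 AND x1)) = NOT false = true
((x6 AND x1) IMPLIES x1) OR NOT ((x6 IMPLIES x5) OR (x6 AND x1)) = true OR true = true
(((x6 AND x1) IMPLIES x1) OR NOT ((x6 IMPLIES x5) OR (x6 AND x1))) IMPLIES x1 = true IMPLIES false = false
(x5 AND x1) IMPLIES ((((x6 AND x1) IMPLIES x1) OR NOT ((x6 IMPLIES x5) OR (x6 AND x1))) IMPLIES x1) = false IMPLIES false = true
x1 IMPLIES ((x5 AND x1) IMPLIES ((((x6 AND x1) IMPLIES x1) OR NOT ((x6 IMPLIES x5) OR (x6 AND x1))) IMPLIES x1)) = false IMPLIES true = true
NOT NOT ((x5 OR x1) IMPLIES (NOT (x6 OR x1) OR x6)) IMPLIES (x1 IMPLIES ((x5 AND x1) IMPLIES ((((x6 AND x1) IMPLIES x1) OR NOT ((x6 IMPLIES x5) OR (x6 AND x1))) IMPLIES x1))) = true IMPLIES true = true

true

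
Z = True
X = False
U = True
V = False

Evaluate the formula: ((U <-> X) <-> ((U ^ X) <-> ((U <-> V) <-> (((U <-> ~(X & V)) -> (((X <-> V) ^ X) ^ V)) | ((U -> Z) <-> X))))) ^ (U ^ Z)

U <-> X = True <-> False = False
U ^ X = True ^ False = True
U <-> V = True <-> False = False
X & V = False & False = False
~(X & V) = ~False = True
U <-> ~(X & V) = True <-> True = True
X <-> V = False <-> False = True
(X <-> V) ^ X = True ^ False = True
((X <-> V) ^ X) ^ V = True ^ False = True
(U <-> ~(X & V)) -> (((X <-> V) ^ X) ^ V) = True -> True = True
U -> Z = True -> True = True
(U -> Z) <-> X = True <-> False = False
((U <-> ~(X & V)) -> (((X <-> V) ^ X) ^ V)) | ((U -> Z) <-> X) = True | False = True
(U <-> V) <-> (((U <-> ~(X & V)) -> (((X <-> V) ^ X) ^ V)) | ((U -> Z) <-> X)) = False <-> True = False
(U ^ X) <-> ((U <-> V) <-> (((U <-> ~(X & V)) -> (((X <-> V) ^ X) ^ V)) | ((U -> Z) <-> X))) = True <-> False = False
(U <-> X) <-> ((U ^ X) <-> ((U <-> V) <-> (((U <-> ~(X & V)) -> (((X <-> V) ^ X) ^ V)) | ((U -> Z) <-> X)))) = False <-> False = True
U ^ Z = True ^ True = False
((U <-> X) <-> ((U ^ X) <-> ((U <-> V) <-> (((U <-> ~(X & V)) -> (((X <-> V) ^ X) ^ V)) | ((U -> Z) <-> X))))) ^ (U ^ Z) = True ^ False = True

True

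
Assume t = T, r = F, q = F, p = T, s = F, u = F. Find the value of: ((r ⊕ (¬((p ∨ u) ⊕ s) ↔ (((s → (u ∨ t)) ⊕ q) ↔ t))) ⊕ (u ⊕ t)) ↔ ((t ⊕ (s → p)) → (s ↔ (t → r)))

T

p ∨ u = T ∨ F = T
(p ∨ u) ⊕ s = T ⊕ F = T
¬((p ∨ u) ⊕ s) = ¬T = F
u ∨ t = F ∨ T = T
s → (u ∨ t) = F → T = T
(s → (u ∨ t)) ⊕ q = T ⊕ F = T
((s → (u ∨ t)) ⊕ q) ↔ t = T ↔ T = T
¬((p ∨ u) ⊕ s) ↔ (((s → (u ∨ t)) ⊕ q) ↔ t) = F ↔ T = F
r ⊕ (¬((p ∨ u) ⊕ s) ↔ (((s → (u ∨ t)) ⊕ q) ↔ t)) = F ⊕ F = F
u ⊕ t = F ⊕ T = T
(r ⊕ (¬((p ∨ u) ⊕ s) ↔ (((s → (u ∨ t)) ⊕ q) ↔ t))) ⊕ (u ⊕ t) = F ⊕ T = T
s → p = F → T = T
t ⊕ (s → p) = T ⊕ T = F
t → r = T → F = F
s ↔ (t → r) = F ↔ F = T
(t ⊕ (s → p)) → (s ↔ (t → r)) = F → T = T
((r ⊕ (¬((p ∨ u) ⊕ s) ↔ (((s → (u ∨ t)) ⊕ q) ↔ t))) ⊕ (u ⊕ t)) ↔ ((t ⊕ (s → p)) → (s ↔ (t → r))) = T ↔ T = T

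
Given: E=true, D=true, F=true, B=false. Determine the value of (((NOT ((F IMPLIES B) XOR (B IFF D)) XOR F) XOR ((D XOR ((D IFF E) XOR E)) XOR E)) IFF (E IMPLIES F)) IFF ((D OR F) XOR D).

F IMPLIES B = true IMPLIES false = false
B IFF D = false IFF true = false
(F IMPLIES B) XOR (B IFF D) = false XOR false = false
NOT ((F IMPLIES B) XOR (B IFF D)) = NOT false = true
NOT ((F IMPLIES B) XOR (B IFF D)) XOR F = true XOR true = false
D IFF E = true IFF true = true
(D IFF E) XOR E = true XOR true = false
D XOR ((D IFF E) XOR E) = true XOR false = true
(D XOR ((D IFF E) XOR E)) XOR E = true XOR true = false
(NOT ((F IMPLIES B) XOR (B IFF D)) XOR F) XOR ((D XOR ((D IFF E) XOR E)) XOR E) = false XOR false = false
E IMPLIES F = true IMPLIES true = true
((NOT ((F IMPLIES B) XOR (B IFF D)) XOR F) XOR ((D XOR ((D IFF E) XOR E)) XOR E)) IFF (E IMPLIES F) = false IFF true = false
D OR F = true OR true = true
(D OR F) XOR D = true XOR true = false
(((NOT ((F IMPLIES B) XOR (B IFF D)) XOR F) XOR ((D XOR ((D IFF E) XOR E)) XOR E)) IFF (E IMPLIES F)) IFF ((D OR F) XOR D) = false IFF false = true

true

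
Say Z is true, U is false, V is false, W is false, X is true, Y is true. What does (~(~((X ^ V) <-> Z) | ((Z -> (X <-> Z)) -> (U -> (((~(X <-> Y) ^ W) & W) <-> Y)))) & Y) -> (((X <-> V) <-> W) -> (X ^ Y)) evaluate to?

T

X ^ V = T ^ F = T
(X ^ V) <-> Z = T <-> T = T
~((X ^ V) <-> Z) = ~T = F
X <-> Z = T <-> T = T
Z -> (X <-> Z) = T -> T = T
X <-> Y = T <-> T = T
~(X <-> Y) = ~T = F
~(X <-> Y) ^ W = F ^ F = F
(~(X <-> Y) ^ W) & W = F & F = F
((~(X <-> Y) ^ W) & W) <-> Y = F <-> T = F
U -> (((~(X <-> Y) ^ W) & W) <-> Y) = F -> F = T
(Z -> (X <-> Z)) -> (U -> (((~(X <-> Y) ^ W) & W) <-> Y)) = T -> T = T
~((X ^ V) <-> Z) | ((Z -> (X <-> Z)) -> (U -> (((~(X <-> Y) ^ W) & W) <-> Y))) = F | T = T
~(~((X ^ V) <-> Z) | ((Z -> (X <-> Z)) -> (U -> (((~(X <-> Y) ^ W) & W) <-> Y)))) = ~T = F
~(~((X ^ V) <-> Z) | ((Z -> (X <-> Z)) -> (U -> (((~(X <-> Y) ^ W) & W) <-> Y)))) & Y = F & T = F
X <-> V = T <-> F = F
(X <-> V) <-> W = F <-> F = T
X ^ Y = T ^ T = F
((X <-> V) <-> W) -> (X ^ Y) = T -> F = F
(~(~((X ^ V) <-> Z) | ((Z -> (X <-> Z)) -> (U -> (((~(X <-> Y) ^ W) & W) <-> Y)))) & Y) -> (((X <-> V) <-> W) -> (X ^ Y)) = F -> F = T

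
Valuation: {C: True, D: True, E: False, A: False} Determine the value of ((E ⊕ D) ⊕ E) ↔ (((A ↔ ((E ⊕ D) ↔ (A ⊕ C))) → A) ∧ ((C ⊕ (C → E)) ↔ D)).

Substituting C=True, D=True, E=False, A=False:
E ⊕ D = False ⊕ True = True
(E ⊕ D) ⊕ E = True ⊕ False = True
E ⊕ D = False ⊕ True = True
A ⊕ C = False ⊕ True = True
(E ⊕ D) ↔ (A ⊕ C) = True ↔ True = True
A ↔ ((E ⊕ D) ↔ (A ⊕ C)) = False ↔ True = False
(A ↔ ((E ⊕ D) ↔ (A ⊕ C))) → A = False → False = True
C → E = True → False = False
C ⊕ (C → E) = True ⊕ False = True
(C ⊕ (C → E)) ↔ D = True ↔ True = True
((A ↔ ((E ⊕ D) ↔ (A ⊕ C))) → A) ∧ ((C ⊕ (C → E)) ↔ D) = True ∧ True = True
((E ⊕ D) ⊕ E) ↔ (((A ↔ ((E ⊕ D) ↔ (A ⊕ C))) → A) ∧ ((C ⊕ (C → E)) ↔ D)) = True ↔ True = True

True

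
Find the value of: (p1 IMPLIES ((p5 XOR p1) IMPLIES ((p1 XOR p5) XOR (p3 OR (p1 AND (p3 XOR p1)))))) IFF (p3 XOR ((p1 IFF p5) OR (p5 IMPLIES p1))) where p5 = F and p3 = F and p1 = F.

T

p5 XOR p1 = F XOR F = F
p1 XOR p5 = F XOR F = F
p3 XOR p1 = F XOR F = F
p1 AND (p3 XOR p1) = F AND F = F
p3 OR (p1 AND (p3 XOR p1)) = F OR F = F
(p1 XOR p5) XOR (p3 OR (p1 AND (p3 XOR p1))) = F XOR F = F
(p5 XOR p1) IMPLIES ((p1 XOR p5) XOR (p3 OR (p1 AND (p3 XOR p1)))) = F IMPLIES F = T
p1 IMPLIES ((p5 XOR p1) IMPLIES ((p1 XOR p5) XOR (p3 OR (p1 AND (p3 XOR p1))))) = F IMPLIES T = T
p1 IFF p5 = F IFF F = T
p5 IMPLIES p1 = F IMPLIES F = T
(p1 IFF p5) OR (p5 IMPLIES p1) = T OR T = T
p3 XOR ((p1 IFF p5) OR (p5 IMPLIES p1)) = F XOR T = T
(p1 IMPLIES ((p5 XOR p1) IMPLIES ((p1 XOR p5) XOR (p3 OR (p1 AND (p3 XOR p1)))))) IFF (p3 XOR ((p1 IFF p5) OR (p5 IMPLIES p1))) = T IFF T = T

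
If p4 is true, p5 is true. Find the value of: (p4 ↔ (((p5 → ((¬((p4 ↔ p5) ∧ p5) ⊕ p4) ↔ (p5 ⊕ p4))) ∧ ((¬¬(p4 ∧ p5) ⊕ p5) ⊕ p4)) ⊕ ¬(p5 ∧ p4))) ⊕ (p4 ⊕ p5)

F

Substituting p4=T, p5=T:
p4 ↔ p5 = T ↔ T = T
(p4 ↔ p5) ∧ p5 = T ∧ T = T
¬((p4 ↔ p5) ∧ p5) = ¬T = F
¬((p4 ↔ p5) ∧ p5) ⊕ p4 = F ⊕ T = T
p5 ⊕ p4 = T ⊕ T = F
(¬((p4 ↔ p5) ∧ p5) ⊕ p4) ↔ (p5 ⊕ p4) = T ↔ F = F
p5 → ((¬((p4 ↔ p5) ∧ p5) ⊕ p4) ↔ (p5 ⊕ p4)) = T → F = F
p4 ∧ p5 = T ∧ T = T
¬(p4 ∧ p5) = ¬T = F
¬¬(p4 ∧ p5) = ¬F = T
¬¬(p4 ∧ p5) ⊕ p5 = T ⊕ T = F
(¬¬(p4 ∧ p5) ⊕ p5) ⊕ p4 = F ⊕ T = T
(p5 → ((¬((p4 ↔ p5) ∧ p5) ⊕ p4) ↔ (p5 ⊕ p4))) ∧ ((¬¬(p4 ∧ p5) ⊕ p5) ⊕ p4) = F ∧ T = F
p5 ∧ p4 = T ∧ T = T
¬(p5 ∧ p4) = ¬T = F
((p5 → ((¬((p4 ↔ p5) ∧ p5) ⊕ p4) ↔ (p5 ⊕ p4))) ∧ ((¬¬(p4 ∧ p5) ⊕ p5) ⊕ p4)) ⊕ ¬(p5 ∧ p4) = F ⊕ F = F
p4 ↔ (((p5 → ((¬((p4 ↔ p5) ∧ p5) ⊕ p4) ↔ (p5 ⊕ p4))) ∧ ((¬¬(p4 ∧ p5) ⊕ p5) ⊕ p4)) ⊕ ¬(p5 ∧ p4)) = T ↔ F = F
p4 ⊕ p5 = T ⊕ T = F
(p4 ↔ (((p5 → ((¬((p4 ↔ p5) ∧ p5) ⊕ p4) ↔ (p5 ⊕ p4))) ∧ ((¬¬(p4 ∧ p5) ⊕ p5) ⊕ p4)) ⊕ ¬(p5 ∧ p4))) ⊕ (p4 ⊕ p5) = F ⊕ F = F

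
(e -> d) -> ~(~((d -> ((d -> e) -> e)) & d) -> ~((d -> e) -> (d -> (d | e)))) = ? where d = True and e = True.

e -> d = True -> True = True
d -> e = True -> True = True
(d -> e) -> e = True -> True = True
d -> ((d -> e) -> e) = True -> True = True
(d -> ((d -> e) -> e)) & d = True & True = True
~((d -> ((d -> e) -> e)) & d) = ~True = False
d -> e = True -> True = True
d | e = True | True = True
d -> (d | e) = True -> True = True
(d -> e) -> (d -> (d | e)) = True -> True = True
~((d -> e) -> (d -> (d | e))) = ~True = False
~((d -> ((d -> e) -> e)) & d) -> ~((d -> e) -> (d -> (d | e))) = False -> False = True
~(~((d -> ((d -> e) -> e)) & d) -> ~((d -> e) -> (d -> (d | e)))) = ~True = False
(e -> d) -> ~(~((d -> ((d -> e) -> e)) & d) -> ~((d -> e) -> (d -> (d | e)))) = True -> False = False

False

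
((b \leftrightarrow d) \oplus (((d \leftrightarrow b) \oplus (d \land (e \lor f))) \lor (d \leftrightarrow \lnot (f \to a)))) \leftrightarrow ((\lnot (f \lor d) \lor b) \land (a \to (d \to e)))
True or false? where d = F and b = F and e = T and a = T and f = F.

b \leftrightarrow d = F \leftrightarrow F = T
d \leftrightarrow b = F \leftrightarrow F = T
e \lor f = T \lor F = T
d \land (e \lor f) = F \land T = F
(d \leftrightarrow b) \oplus (d \land (e \lor f)) = T \oplus F = T
f \to a = F \to T = T
\lnot (f \to a) = \lnot T = F
d \leftrightarrow \lnot (f \to a) = F \leftrightarrow F = T
((d \leftrightarrow b) \oplus (d \land (e \lor f))) \lor (d \leftrightarrow \lnot (f \to a)) = T \lor T = T
(b \leftrightarrow d) \oplus (((d \leftrightarrow b) \oplus (d \land (e \lor f))) \lor (d \leftrightarrow \lnot (f \to a))) = T \oplus T = F
f \lor d = F \lor F = F
\lnot (f \lor d) = \lnot F = T
\lnot (f \lor d) \lor b = T \lor F = T
d \to e = F \to T = T
a \to (d \to e) = T \to T = T
(\lnot (f \lor d) \lor b) \land (a \to (d \to e)) = T \land T = T
((b \leftrightarrow d) \oplus (((d \leftrightarrow b) \oplus (d \land (e \lor f))) \lor (d \leftrightarrow \lnot (f \to a)))) \leftrightarrow ((\lnot (f \lor d) \lor b) \land (a \to (d \to e))) = F \leftrightarrow T = F

F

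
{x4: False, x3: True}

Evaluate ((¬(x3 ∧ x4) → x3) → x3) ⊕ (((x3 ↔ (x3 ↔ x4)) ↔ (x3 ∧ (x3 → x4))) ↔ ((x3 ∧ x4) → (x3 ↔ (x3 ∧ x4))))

False

x3 ∧ x4 = True ∧ False = False
¬(x3 ∧ x4) = ¬False = True
¬(x3 ∧ x4) → x3 = True → True = True
(¬(x3 ∧ x4) → x3) → x3 = True → True = True
x3 ↔ x4 = True ↔ False = False
x3 ↔ (x3 ↔ x4) = True ↔ False = False
x3 → x4 = True → False = False
x3 ∧ (x3 → x4) = True ∧ False = False
(x3 ↔ (x3 ↔ x4)) ↔ (x3 ∧ (x3 → x4)) = False ↔ False = True
x3 ∧ x4 = True ∧ False = False
x3 ∧ x4 = True ∧ False = False
x3 ↔ (x3 ∧ x4) = True ↔ False = False
(x3 ∧ x4) → (x3 ↔ (x3 ∧ x4)) = False → False = True
((x3 ↔ (x3 ↔ x4)) ↔ (x3 ∧ (x3 → x4))) ↔ ((x3 ∧ x4) → (x3 ↔ (x3 ∧ x4))) = True ↔ True = True
((¬(x3 ∧ x4) → x3) → x3) ⊕ (((x3 ↔ (x3 ↔ x4)) ↔ (x3 ∧ (x3 → x4))) ↔ ((x3 ∧ x4) → (x3 ↔ (x3 ∧ x4)))) = True ⊕ True = False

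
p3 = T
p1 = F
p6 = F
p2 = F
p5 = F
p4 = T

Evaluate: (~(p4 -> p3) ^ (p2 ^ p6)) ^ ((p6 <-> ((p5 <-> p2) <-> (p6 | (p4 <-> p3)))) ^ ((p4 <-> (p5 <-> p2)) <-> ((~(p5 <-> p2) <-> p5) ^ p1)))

p4 -> p3 = T -> T = T
~(p4 -> p3) = ~T = F
p2 ^ p6 = F ^ F = F
~(p4 -> p3) ^ (p2 ^ p6) = F ^ F = F
p5 <-> p2 = F <-> F = T
p4 <-> p3 = T <-> T = T
p6 | (p4 <-> p3) = F | T = T
(p5 <-> p2) <-> (p6 | (p4 <-> p3)) = T <-> T = T
p6 <-> ((p5 <-> p2) <-> (p6 | (p4 <-> p3))) = F <-> T = F
p5 <-> p2 = F <-> F = T
p4 <-> (p5 <-> p2) = T <-> T = T
p5 <-> p2 = F <-> F = T
~(p5 <-> p2) = ~T = F
~(p5 <-> p2) <-> p5 = F <-> F = T
(~(p5 <-> p2) <-> p5) ^ p1 = T ^ F = T
(p4 <-> (p5 <-> p2)) <-> ((~(p5 <-> p2) <-> p5) ^ p1) = T <-> T = T
(p6 <-> ((p5 <-> p2) <-> (p6 | (p4 <-> p3)))) ^ ((p4 <-> (p5 <-> p2)) <-> ((~(p5 <-> p2) <-> p5) ^ p1)) = F ^ T = T
(~(p4 -> p3) ^ (p2 ^ p6)) ^ ((p6 <-> ((p5 <-> p2) <-> (p6 | (p4 <-> p3)))) ^ ((p4 <-> (p5 <-> p2)) <-> ((~(p5 <-> p2) <-> p5) ^ p1))) = F ^ T = T

T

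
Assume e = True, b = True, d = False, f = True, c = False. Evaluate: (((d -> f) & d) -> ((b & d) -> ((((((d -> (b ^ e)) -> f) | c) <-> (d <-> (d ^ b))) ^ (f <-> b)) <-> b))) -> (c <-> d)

d -> f = False -> True = True
(d -> f) & d = True & False = False
b & d = True & False = False
b ^ e = True ^ True = False
d -> (b ^ e) = False -> False = True
(d -> (b ^ e)) -> f = True -> True = True
((d -> (b ^ e)) -> f) | c = True | False = True
d ^ b = False ^ True = True
d <-> (d ^ b) = False <-> True = False
(((d -> (b ^ e)) -> f) | c) <-> (d <-> (d ^ b)) = True <-> False = False
f <-> b = True <-> True = True
((((d -> (b ^ e)) -> f) | c) <-> (d <-> (d ^ b))) ^ (f <-> b) = False ^ True = True
(((((d -> (b ^ e)) -> f) | c) <-> (d <-> (d ^ b))) ^ (f <-> b)) <-> b = True <-> True = True
(b & d) -> ((((((d -> (b ^ e)) -> f) | c) <-> (d <-> (d ^ b))) ^ (f <-> b)) <-> b) = False -> True = True
((d -> f) & d) -> ((b & d) -> ((((((d -> (b ^ e)) -> f) | c) <-> (d <-> (d ^ b))) ^ (f <-> b)) <-> b)) = False -> True = True
c <-> d = False <-> False = True
(((d -> f) & d) -> ((b & d) -> ((((((d -> (b ^ e)) -> f) | c) <-> (d <-> (d ^ b))) ^ (f <-> b)) <-> b))) -> (c <-> d) = True -> True = True

True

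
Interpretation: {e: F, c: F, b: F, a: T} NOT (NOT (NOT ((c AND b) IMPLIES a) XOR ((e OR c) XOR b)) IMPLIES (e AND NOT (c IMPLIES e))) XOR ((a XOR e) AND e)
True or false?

c AND b = F AND F = F
(c AND b) IMPLIES a = F IMPLIES T = T
NOT ((c AND b) IMPLIES a) = NOT T = F
e OR c = F OR F = F
(e OR c) XOR b = F XOR F = F
NOT ((c AND b) IMPLIES a) XOR ((e OR c) XOR b) = F XOR F = F
NOT (NOT ((c AND b) IMPLIES a) XOR ((e OR c) XOR b)) = NOT F = T
c IMPLIES e = F IMPLIES F = T
NOT (c IMPLIES e) = NOT T = F
e AND NOT (c IMPLIES e) = F AND F = F
NOT (NOT ((c AND b) IMPLIES a) XOR ((e OR c) XOR b)) IMPLIES (e AND NOT (c IMPLIES e)) = T IMPLIES F = F
NOT (NOT (NOT ((c AND b) IMPLIES a) XOR ((e OR c) XOR b)) IMPLIES (e AND NOT (c IMPLIES e))) = NOT F = T
a XOR e = T XOR F = T
(a XOR e) AND e = T AND F = F
NOT (NOT (NOT ((c AND b) IMPLIES a) XOR ((e OR c) XOR b)) IMPLIES (e AND NOT (c IMPLIES e))) XOR ((a XOR e) AND e) = T XOR F = T

T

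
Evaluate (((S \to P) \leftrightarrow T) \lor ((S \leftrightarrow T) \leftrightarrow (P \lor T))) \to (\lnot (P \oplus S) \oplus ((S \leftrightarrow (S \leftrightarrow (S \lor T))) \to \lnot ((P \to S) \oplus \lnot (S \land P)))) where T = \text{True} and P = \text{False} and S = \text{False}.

\text{False}

S \to P = \text{False} \to \text{False} = \text{True}
(S \to P) \leftrightarrow T = \text{True} \leftrightarrow \text{True} = \text{True}
S \leftrightarrow T = \text{False} \leftrightarrow \text{True} = \text{False}
P \lor T = \text{False} \lor \text{True} = \text{True}
(S \leftrightarrow T) \leftrightarrow (P \lor T) = \text{False} \leftrightarrow \text{True} = \text{False}
((S \to P) \leftrightarrow T) \lor ((S \leftrightarrow T) \leftrightarrow (P \lor T)) = \text{True} \lor \text{False} = \text{True}
P \oplus S = \text{False} \oplus \text{False} = \text{False}
\lnot (P \oplus S) = \lnot \text{False} = \text{True}
S \lor T = \text{False} \lor \text{True} = \text{True}
S \leftrightarrow (S \lor T) = \text{False} \leftrightarrow \text{True} = \text{False}
S \leftrightarrow (S \leftrightarrow (S \lor T)) = \text{False} \leftrightarrow \text{False} = \text{True}
P \to S = \text{False} \to \text{False} = \text{True}
S \land P = \text{False} \land \text{False} = \text{False}
\lnot (S \land P) = \lnot \text{False} = \text{True}
(P \to S) \oplus \lnot (S \land P) = \text{True} \oplus \text{True} = \text{False}
\lnot ((P \to S) \oplus \lnot (S \land P)) = \lnot \text{False} = \text{True}
(S \leftrightarrow (S \leftrightarrow (S \lor T))) \to \lnot ((P \to S) \oplus \lnot (S \land P)) = \text{True} \to \text{True} = \text{True}
\lnot (P \oplus S) \oplus ((S \leftrightarrow (S \leftrightarrow (S \lor T))) \to \lnot ((P \to S) \oplus \lnot (S \land P))) = \text{True} \oplus \text{True} = \text{False}
(((S \to P) \leftrightarrow T) \lor ((S \leftrightarrow T) \leftrightarrow (P \lor T))) \to (\lnot (P \oplus S) \oplus ((S \leftrightarrow (S \leftrightarrow (S \lor T))) \to \lnot ((P \to S) \oplus \lnot (S \land P)))) = \text{True} \to \text{False} = \text{False}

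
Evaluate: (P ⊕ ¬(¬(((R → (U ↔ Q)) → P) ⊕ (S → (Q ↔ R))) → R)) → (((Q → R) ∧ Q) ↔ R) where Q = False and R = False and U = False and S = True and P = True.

True

U ↔ Q = False ↔ False = True
R → (U ↔ Q) = False → True = True
(R → (U ↔ Q)) → P = True → True = True
Q ↔ R = False ↔ False = True
S → (Q ↔ R) = True → True = True
((R → (U ↔ Q)) → P) ⊕ (S → (Q ↔ R)) = True ⊕ True = False
¬(((R → (U ↔ Q)) → P) ⊕ (S → (Q ↔ R))) = ¬False = True
¬(((R → (U ↔ Q)) → P) ⊕ (S → (Q ↔ R))) → R = True → False = False
¬(¬(((R → (U ↔ Q)) → P) ⊕ (S → (Q ↔ R))) → R) = ¬False = True
P ⊕ ¬(¬(((R → (U ↔ Q)) → P) ⊕ (S → (Q ↔ R))) → R) = True ⊕ True = False
Q → R = False → False = True
(Q → R) ∧ Q = True ∧ False = False
((Q → R) ∧ Q) ↔ R = False ↔ False = True
(P ⊕ ¬(¬(((R → (U ↔ Q)) → P) ⊕ (S → (Q ↔ R))) → R)) → (((Q → R) ∧ Q) ↔ R) = False → True = True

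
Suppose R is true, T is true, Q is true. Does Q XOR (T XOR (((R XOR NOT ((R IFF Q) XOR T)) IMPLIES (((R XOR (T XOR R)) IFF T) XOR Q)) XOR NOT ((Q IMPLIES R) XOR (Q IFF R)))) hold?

Substituting R=True, T=True, Q=True:
R IFF Q = True IFF True = True
(R IFF Q) XOR T = True XOR True = False
NOT ((R IFF Q) XOR T) = NOT False = True
R XOR NOT ((R IFF Q) XOR T) = True XOR True = False
T XOR R = True XOR True = False
R XOR (T XOR R) = True XOR False = True
(R XOR (T XOR R)) IFF T = True IFF True = True
((R XOR (T XOR R)) IFF T) XOR Q = True XOR True = False
(R XOR NOT ((R IFF Q) XOR T)) IMPLIES (((R XOR (T XOR R)) IFF T) XOR Q) = False IMPLIES False = True
Q IMPLIES R = True IMPLIES True = True
Q IFF R = True IFF True = True
(Q IMPLIES R) XOR (Q IFF R) = True XOR True = False
NOT ((Q IMPLIES R) XOR (Q IFF R)) = NOT False = True
((R XOR NOT ((R IFF Q) XOR T)) IMPLIES (((R XOR (T XOR R)) IFF T) XOR Q)) XOR NOT ((Q IMPLIES R) XOR (Q IFF R)) = True XOR True = False
T XOR (((R XOR NOT ((R IFF Q) XOR T)) IMPLIES (((R XOR (T XOR R)) IFF T) XOR Q)) XOR NOT ((Q IMPLIES R) XOR (Q IFF R))) = True XOR False = True
Q XOR (T XOR (((R XOR NOT ((R IFF Q) XOR T)) IMPLIES (((R XOR (T XOR R)) IFF T) XOR Q)) XOR NOT ((Q IMPLIES R) XOR (Q IFF R)))) = True XOR True = False

False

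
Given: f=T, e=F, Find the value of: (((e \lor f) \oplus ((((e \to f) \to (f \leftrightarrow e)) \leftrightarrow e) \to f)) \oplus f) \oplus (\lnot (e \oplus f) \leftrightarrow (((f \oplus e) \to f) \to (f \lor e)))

Substituting f=T, e=F:
e \lor f = F \lor T = T
e \to f = F \to T = T
f \leftrightarrow e = T \leftrightarrow F = F
(e \to f) \to (f \leftrightarrow e) = T \to F = F
((e \to f) \to (f \leftrightarrow e)) \leftrightarrow e = F \leftrightarrow F = T
(((e \to f) \to (f \leftrightarrow e)) \leftrightarrow e) \to f = T \to T = T
(e \lor f) \oplus ((((e \to f) \to (f \leftrightarrow e)) \leftrightarrow e) \to f) = T \oplus T = F
((e \lor f) \oplus ((((e \to f) \to (f \leftrightarrow e)) \leftrightarrow e) \to f)) \oplus f = F \oplus T = T
e \oplus f = F \oplus T = T
\lnot (e \oplus f) = \lnot T = F
f \oplus e = T \oplus F = T
(f \oplus e) \to f = T \to T = T
f \lor e = T \lor F = T
((f \oplus e) \to f) \to (f \lor e) = T \to T = T
\lnot (e \oplus f) \leftrightarrow (((f \oplus e) \to f) \to (f \lor e)) = F \leftrightarrow T = F
(((e \lor f) \oplus ((((e \to f) \to (f \leftrightarrow e)) \leftrightarrow e) \to f)) \oplus f) \oplus (\lnot (e \oplus f) \leftrightarrow (((f \oplus e) \to f) \to (f \lor e))) = T \oplus F = T

T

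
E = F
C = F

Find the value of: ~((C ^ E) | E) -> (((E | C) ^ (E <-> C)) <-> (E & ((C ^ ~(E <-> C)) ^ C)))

C ^ E = F ^ F = F
(C ^ E) | E = F | F = F
~((C ^ E) | E) = ~F = T
E | C = F | F = F
E <-> C = F <-> F = T
(E | C) ^ (E <-> C) = F ^ T = T
E <-> C = F <-> F = T
~(E <-> C) = ~T = F
C ^ ~(E <-> C) = F ^ F = F
(C ^ ~(E <-> C)) ^ C = F ^ F = F
E & ((C ^ ~(E <-> C)) ^ C) = F & F = F
((E | C) ^ (E <-> C)) <-> (E & ((C ^ ~(E <-> C)) ^ C)) = T <-> F = F
~((C ^ E) | E) -> (((E | C) ^ (E <-> C)) <-> (E & ((C ^ ~(E <-> C)) ^ C))) = T -> F = F

F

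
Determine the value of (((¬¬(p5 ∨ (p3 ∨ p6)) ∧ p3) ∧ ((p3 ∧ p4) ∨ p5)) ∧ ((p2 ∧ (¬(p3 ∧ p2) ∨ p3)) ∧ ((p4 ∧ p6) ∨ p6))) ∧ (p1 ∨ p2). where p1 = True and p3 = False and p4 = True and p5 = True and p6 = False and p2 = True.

p3 ∨ p6 = False ∨ False = False
p5 ∨ (p3 ∨ p6) = True ∨ False = True
¬(p5 ∨ (p3 ∨ p6)) = ¬True = False
¬¬(p5 ∨ (p3 ∨ p6)) = ¬False = True
¬¬(p5 ∨ (p3 ∨ p6)) ∧ p3 = True ∧ False = False
p3 ∧ p4 = False ∧ True = False
(p3 ∧ p4) ∨ p5 = False ∨ True = True
(¬¬(p5 ∨ (p3 ∨ p6)) ∧ p3) ∧ ((p3 ∧ p4) ∨ p5) = False ∧ True = False
p3 ∧ p2 = False ∧ True = False
¬(p3 ∧ p2) = ¬False = True
¬(p3 ∧ p2) ∨ p3 = True ∨ False = True
p2 ∧ (¬(p3 ∧ p2) ∨ p3) = True ∧ True = True
p4 ∧ p6 = True ∧ False = False
(p4 ∧ p6) ∨ p6 = False ∨ False = False
(p2 ∧ (¬(p3 ∧ p2) ∨ p3)) ∧ ((p4 ∧ p6) ∨ p6) = True ∧ False = False
((¬¬(p5 ∨ (p3 ∨ p6)) ∧ p3) ∧ ((p3 ∧ p4) ∨ p5)) ∧ ((p2 ∧ (¬(p3 ∧ p2) ∨ p3)) ∧ ((p4 ∧ p6) ∨ p6)) = False ∧ False = False
p1 ∨ p2 = True ∨ True = True
(((¬¬(p5 ∨ (p3 ∨ p6)) ∧ p3) ∧ ((p3 ∧ p4) ∨ p5)) ∧ ((p2 ∧ (¬(p3 ∧ p2) ∨ p3)) ∧ ((p4 ∧ p6) ∨ p6))) ∧ (p1 ∨ p2) = False ∧ True = False

False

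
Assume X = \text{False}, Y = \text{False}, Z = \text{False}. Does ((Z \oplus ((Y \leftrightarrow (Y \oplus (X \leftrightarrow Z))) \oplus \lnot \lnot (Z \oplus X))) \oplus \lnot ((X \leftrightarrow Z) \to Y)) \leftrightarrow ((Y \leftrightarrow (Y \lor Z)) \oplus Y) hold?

X \leftrightarrow Z = \text{False} \leftrightarrow \text{False} = \text{True}
Y \oplus (X \leftrightarrow Z) = \text{False} \oplus \text{True} = \text{True}
Y \leftrightarrow (Y \oplus (X \leftrightarrow Z)) = \text{False} \leftrightarrow \text{True} = \text{False}
Z \oplus X = \text{False} \oplus \text{False} = \text{False}
\lnot (Z \oplus X) = \lnot \text{False} = \text{True}
\lnot \lnot (Z \oplus X) = \lnot \text{True} = \text{False}
(Y \leftrightarrow (Y \oplus (X \leftrightarrow Z))) \oplus \lnot \lnot (Z \oplus X) = \text{False} \oplus \text{False} = \text{False}
Z \oplus ((Y \leftrightarrow (Y \oplus (X \leftrightarrow Z))) \oplus \lnot \lnot (Z \oplus X)) = \text{False} \oplus \text{False} = \text{False}
X \leftrightarrow Z = \text{False} \leftrightarrow \text{False} = \text{True}
(X \leftrightarrow Z) \to Y = \text{True} \to \text{False} = \text{False}
\lnot ((X \leftrightarrow Z) \to Y) = \lnot \text{False} = \text{True}
(Z \oplus ((Y \leftrightarrow (Y \oplus (X \leftrightarrow Z))) \oplus \lnot \lnot (Z \oplus X))) \oplus \lnot ((X \leftrightarrow Z) \to Y) = \text{False} \oplus \text{True} = \text{True}
Y \lor Z = \text{False} \lor \text{False} = \text{False}
Y \leftrightarrow (Y \lor Z) = \text{False} \leftrightarrow \text{False} = \text{True}
(Y \leftrightarrow (Y \lor Z)) \oplus Y = \text{True} \oplus \text{False} = \text{True}
((Z \oplus ((Y \leftrightarrow (Y \oplus (X \leftrightarrow Z))) \oplus \lnot \lnot (Z \oplus X))) \oplus \lnot ((X \leftrightarrow Z) \to Y)) \leftrightarrow ((Y \leftrightarrow (Y \lor Z)) \oplus Y) = \text{True} \leftrightarrow \text{True} = \text{True}

\text{True}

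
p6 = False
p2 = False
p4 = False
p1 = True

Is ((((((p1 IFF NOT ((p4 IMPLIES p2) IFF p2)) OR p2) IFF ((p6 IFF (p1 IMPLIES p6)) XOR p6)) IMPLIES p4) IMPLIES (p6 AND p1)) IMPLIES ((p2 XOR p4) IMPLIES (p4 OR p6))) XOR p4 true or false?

p4 IMPLIES p2 = False IMPLIES False = True
(p4 IMPLIES p2) IFF p2 = True IFF False = False
NOT ((p4 IMPLIES p2) IFF p2) = NOT False = True
p1 IFF NOT ((p4 IMPLIES p2) IFF p2) = True IFF True = True
(p1 IFF NOT ((p4 IMPLIES p2) IFF p2)) OR p2 = True OR False = True
p1 IMPLIES p6 = True IMPLIES False = False
p6 IFF (p1 IMPLIES p6) = False IFF False = True
(p6 IFF (p1 IMPLIES p6)) XOR p6 = True XOR False = True
((p1 IFF NOT ((p4 IMPLIES p2) IFF p2)) OR p2) IFF ((p6 IFF (p1 IMPLIES p6)) XOR p6) = True IFF True = True
(((p1 IFF NOT ((p4 IMPLIES p2) IFF p2)) OR p2) IFF ((p6 IFF (p1 IMPLIES p6)) XOR p6)) IMPLIES p4 = True IMPLIES False = False
p6 AND p1 = False AND True = False
((((p1 IFF NOT ((p4 IMPLIES p2) IFF p2)) OR p2) IFF ((p6 IFF (p1 IMPLIES p6)) XOR p6)) IMPLIES p4) IMPLIES (p6 AND p1) = False IMPLIES False = True
p2 XOR p4 = False XOR False = False
p4 OR p6 = False OR False = False
(p2 XOR p4) IMPLIES (p4 OR p6) = False IMPLIES False = True
(((((p1 IFF NOT ((p4 IMPLIES p2) IFF p2)) OR p2) IFF ((p6 IFF (p1 IMPLIES p6)) XOR p6)) IMPLIES p4) IMPLIES (p6 AND p1)) IMPLIES ((p2 XOR p4) IMPLIES (p4 OR p6)) = True IMPLIES True = True
((((((p1 IFF NOT ((p4 IMPLIES p2) IFF p2)) OR p2) IFF ((p6 IFF (p1 IMPLIES p6)) XOR p6)) IMPLIES p4) IMPLIES (p6 AND p1)) IMPLIES ((p2 XOR p4) IMPLIES (p4 OR p6))) XOR p4 = True XOR False = True

True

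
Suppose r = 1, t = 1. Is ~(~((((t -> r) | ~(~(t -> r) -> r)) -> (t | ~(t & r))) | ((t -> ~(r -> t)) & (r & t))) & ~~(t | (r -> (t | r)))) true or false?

t -> r = 1 -> 1 = 1
t -> r = 1 -> 1 = 1
~(t -> r) = ~1 = 0
~(t -> r) -> r = 0 -> 1 = 1
~(~(t -> r) -> r) = ~1 = 0
(t -> r) | ~(~(t -> r) -> r) = 1 | 0 = 1
t & r = 1 & 1 = 1
~(t & r) = ~1 = 0
t | ~(t & r) = 1 | 0 = 1
((t -> r) | ~(~(t -> r) -> r)) -> (t | ~(t & r)) = 1 -> 1 = 1
r -> t = 1 -> 1 = 1
~(r -> t) = ~1 = 0
t -> ~(r -> t) = 1 -> 0 = 0
r & t = 1 & 1 = 1
(t -> ~(r -> t)) & (r & t) = 0 & 1 = 0
(((t -> r) | ~(~(t -> r) -> r)) -> (t | ~(t & r))) | ((t -> ~(r -> t)) & (r & t)) = 1 | 0 = 1
~((((t -> r) | ~(~(t -> r) -> r)) -> (t | ~(t & r))) | ((t -> ~(r -> t)) & (r & t))) = ~1 = 0
t | r = 1 | 1 = 1
r -> (t | r) = 1 -> 1 = 1
t | (r -> (t | r)) = 1 | 1 = 1
~(t | (r -> (t | r))) = ~1 = 0
~~(t | (r -> (t | r))) = ~0 = 1
~((((t -> r) | ~(~(t -> r) -> r)) -> (t | ~(t & r))) | ((t -> ~(r -> t)) & (r & t))) & ~~(t | (r -> (t | r))) = 0 & 1 = 0
~(~((((t -> r) | ~(~(t -> r) -> r)) -> (t | ~(t & r))) | ((t -> ~(r -> t)) & (r & t))) & ~~(t | (r -> (t | r)))) = ~0 = 1

1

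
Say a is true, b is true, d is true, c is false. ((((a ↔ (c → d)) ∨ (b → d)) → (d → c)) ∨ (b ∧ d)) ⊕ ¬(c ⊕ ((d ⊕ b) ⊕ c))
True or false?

c → d = F → T = T
a ↔ (c → d) = T ↔ T = T
b → d = T → T = T
(a ↔ (c → d)) ∨ (b → d) = T ∨ T = T
d → c = T → F = F
((a ↔ (c → d)) ∨ (b → d)) → (d → c) = T → F = F
b ∧ d = T ∧ T = T
(((a ↔ (c → d)) ∨ (b → d)) → (d → c)) ∨ (b ∧ d) = F ∨ T = T
d ⊕ b = T ⊕ T = F
(d ⊕ b) ⊕ c = F ⊕ F = F
c ⊕ ((d ⊕ b) ⊕ c) = F ⊕ F = F
¬(c ⊕ ((d ⊕ b) ⊕ c)) = ¬F = T
((((a ↔ (c → d)) ∨ (b → d)) → (d → c)) ∨ (b ∧ d)) ⊕ ¬(c ⊕ ((d ⊕ b) ⊕ c)) = T ⊕ T = F

F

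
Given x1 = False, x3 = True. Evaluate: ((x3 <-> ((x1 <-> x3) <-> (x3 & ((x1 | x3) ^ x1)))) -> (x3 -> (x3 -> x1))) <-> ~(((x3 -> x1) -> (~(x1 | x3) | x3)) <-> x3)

Substituting x1=False, x3=True:
x1 <-> x3 = False <-> True = False
x1 | x3 = False | True = True
(x1 | x3) ^ x1 = True ^ False = True
x3 & ((x1 | x3) ^ x1) = True & True = True
(x1 <-> x3) <-> (x3 & ((x1 | x3) ^ x1)) = False <-> True = False
x3 <-> ((x1 <-> x3) <-> (x3 & ((x1 | x3) ^ x1))) = True <-> False = False
x3 -> x1 = True -> False = False
x3 -> (x3 -> x1) = True -> False = False
(x3 <-> ((x1 <-> x3) <-> (x3 & ((x1 | x3) ^ x1)))) -> (x3 -> (x3 -> x1)) = False -> False = True
x3 -> x1 = True -> False = False
x1 | x3 = False | True = True
~(x1 | x3) = ~True = False
~(x1 | x3) | x3 = False | True = True
(x3 -> x1) -> (~(x1 | x3) | x3) = False -> True = True
((x3 -> x1) -> (~(x1 | x3) | x3)) <-> x3 = True <-> True = True
~(((x3 -> x1) -> (~(x1 | x3) | x3)) <-> x3) = ~True = False
((x3 <-> ((x1 <-> x3) <-> (x3 & ((x1 | x3) ^ x1)))) -> (x3 -> (x3 -> x1))) <-> ~(((x3 -> x1) -> (~(x1 | x3) | x3)) <-> x3) = True <-> False = False

False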